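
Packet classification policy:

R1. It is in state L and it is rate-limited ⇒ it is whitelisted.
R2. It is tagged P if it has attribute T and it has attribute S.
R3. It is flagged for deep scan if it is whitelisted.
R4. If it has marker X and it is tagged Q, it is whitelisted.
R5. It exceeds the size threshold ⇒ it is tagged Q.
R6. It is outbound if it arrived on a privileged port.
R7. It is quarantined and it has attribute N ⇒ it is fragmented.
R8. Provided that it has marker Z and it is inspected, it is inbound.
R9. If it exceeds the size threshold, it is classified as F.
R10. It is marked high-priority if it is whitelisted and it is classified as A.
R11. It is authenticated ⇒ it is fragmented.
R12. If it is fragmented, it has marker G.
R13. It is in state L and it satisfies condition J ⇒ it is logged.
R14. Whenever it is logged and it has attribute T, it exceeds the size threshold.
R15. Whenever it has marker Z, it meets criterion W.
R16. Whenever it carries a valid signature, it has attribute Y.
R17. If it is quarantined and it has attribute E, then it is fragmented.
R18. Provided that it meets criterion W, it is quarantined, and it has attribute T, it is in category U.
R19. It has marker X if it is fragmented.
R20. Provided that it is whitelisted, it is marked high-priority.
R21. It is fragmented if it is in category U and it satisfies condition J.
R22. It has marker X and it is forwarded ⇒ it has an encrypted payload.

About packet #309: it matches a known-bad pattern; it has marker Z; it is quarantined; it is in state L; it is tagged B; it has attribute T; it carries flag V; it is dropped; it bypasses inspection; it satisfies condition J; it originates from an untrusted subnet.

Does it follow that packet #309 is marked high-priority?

Yes

By R13 (it is in state L, it satisfies condition J): it is logged.
By R14 (it is logged, it has attribute T): it exceeds the size threshold.
By R15 (it has marker Z): it meets criterion W.
By R18 (it meets criterion W, it is quarantined, it has attribute T): it is in category U.
By R21 (it is in category U, it satisfies condition J): it is fragmented.
By R5 (it exceeds the size threshold): it is tagged Q.
By R19 (it is fragmented): it has marker X.
By R4 (it has marker X, it is tagged Q): it is whitelisted.
By R20 (it is whitelisted): it is marked high-priority.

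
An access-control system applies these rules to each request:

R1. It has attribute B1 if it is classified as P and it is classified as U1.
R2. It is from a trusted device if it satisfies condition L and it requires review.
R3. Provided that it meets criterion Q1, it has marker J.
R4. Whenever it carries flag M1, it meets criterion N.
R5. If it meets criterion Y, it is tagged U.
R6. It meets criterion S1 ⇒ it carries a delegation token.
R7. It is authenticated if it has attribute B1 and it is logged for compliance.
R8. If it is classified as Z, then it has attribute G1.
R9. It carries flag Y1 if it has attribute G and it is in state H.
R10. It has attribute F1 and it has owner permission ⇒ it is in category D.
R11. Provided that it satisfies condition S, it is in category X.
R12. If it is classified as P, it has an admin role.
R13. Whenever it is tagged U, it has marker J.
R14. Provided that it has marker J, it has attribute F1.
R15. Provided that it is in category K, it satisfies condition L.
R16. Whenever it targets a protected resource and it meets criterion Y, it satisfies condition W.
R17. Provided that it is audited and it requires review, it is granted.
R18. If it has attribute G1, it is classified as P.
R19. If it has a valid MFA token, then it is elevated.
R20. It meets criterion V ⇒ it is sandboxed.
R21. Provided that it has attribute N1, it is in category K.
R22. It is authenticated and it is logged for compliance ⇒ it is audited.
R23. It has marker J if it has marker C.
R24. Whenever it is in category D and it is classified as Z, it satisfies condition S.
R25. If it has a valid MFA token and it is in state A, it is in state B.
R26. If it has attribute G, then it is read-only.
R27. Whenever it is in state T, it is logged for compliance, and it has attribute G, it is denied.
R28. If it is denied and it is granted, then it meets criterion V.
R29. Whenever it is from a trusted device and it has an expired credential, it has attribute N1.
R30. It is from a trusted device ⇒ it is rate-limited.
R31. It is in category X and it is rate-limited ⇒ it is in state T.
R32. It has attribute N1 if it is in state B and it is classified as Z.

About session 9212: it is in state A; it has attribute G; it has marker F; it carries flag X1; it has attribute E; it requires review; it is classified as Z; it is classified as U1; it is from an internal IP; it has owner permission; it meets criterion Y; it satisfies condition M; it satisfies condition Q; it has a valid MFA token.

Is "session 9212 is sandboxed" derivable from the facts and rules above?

No

Forward chaining from the given facts derives: is tagged U, has attribute G1, has marker J, has attribute F1, is classified as P, is elevated, is in state B, is read-only, has attribute N1, has attribute B1, is in category D, has an admin role, is in category K, satisfies condition S, is in category X, satisfies condition L, is from a trusted device, is rate-limited, is in state T.
The only rule concluding "it is sandboxed" is R20, which needs "it meets criterion V"; that is never established.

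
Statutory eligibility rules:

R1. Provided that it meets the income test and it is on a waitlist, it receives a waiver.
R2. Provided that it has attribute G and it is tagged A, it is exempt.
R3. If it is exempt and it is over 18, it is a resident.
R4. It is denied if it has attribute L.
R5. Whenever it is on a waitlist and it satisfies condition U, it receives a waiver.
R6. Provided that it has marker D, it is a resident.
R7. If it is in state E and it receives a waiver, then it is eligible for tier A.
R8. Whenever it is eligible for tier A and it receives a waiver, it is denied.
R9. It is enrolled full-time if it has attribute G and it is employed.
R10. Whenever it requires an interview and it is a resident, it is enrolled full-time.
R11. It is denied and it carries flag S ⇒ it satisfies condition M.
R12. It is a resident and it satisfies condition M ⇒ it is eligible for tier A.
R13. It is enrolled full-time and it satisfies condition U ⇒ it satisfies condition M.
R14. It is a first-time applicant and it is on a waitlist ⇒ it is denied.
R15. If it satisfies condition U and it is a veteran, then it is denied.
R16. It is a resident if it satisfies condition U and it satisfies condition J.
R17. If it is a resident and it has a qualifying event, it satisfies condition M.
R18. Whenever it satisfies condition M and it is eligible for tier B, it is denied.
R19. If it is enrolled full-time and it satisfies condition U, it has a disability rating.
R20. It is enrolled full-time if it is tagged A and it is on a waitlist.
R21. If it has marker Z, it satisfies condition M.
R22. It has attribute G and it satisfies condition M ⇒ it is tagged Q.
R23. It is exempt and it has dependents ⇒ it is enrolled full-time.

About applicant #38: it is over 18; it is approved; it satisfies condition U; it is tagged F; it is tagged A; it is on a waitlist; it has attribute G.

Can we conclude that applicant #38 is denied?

Yes

By R2 (it has attribute G, it is tagged A): it is exempt.
By R3 (it is exempt, it is over 18): it is a resident.
By R5 (it is on a waitlist, it satisfies condition U): it receives a waiver.
By R20 (it is tagged A, it is on a waitlist): it is enrolled full-time.
By R13 (it is enrolled full-time, it satisfies condition U): it satisfies condition M.
By R12 (it is a resident, it satisfies condition M): it is eligible for tier A.
By R8 (it is eligible for tier A, it receives a waiver): it is denied.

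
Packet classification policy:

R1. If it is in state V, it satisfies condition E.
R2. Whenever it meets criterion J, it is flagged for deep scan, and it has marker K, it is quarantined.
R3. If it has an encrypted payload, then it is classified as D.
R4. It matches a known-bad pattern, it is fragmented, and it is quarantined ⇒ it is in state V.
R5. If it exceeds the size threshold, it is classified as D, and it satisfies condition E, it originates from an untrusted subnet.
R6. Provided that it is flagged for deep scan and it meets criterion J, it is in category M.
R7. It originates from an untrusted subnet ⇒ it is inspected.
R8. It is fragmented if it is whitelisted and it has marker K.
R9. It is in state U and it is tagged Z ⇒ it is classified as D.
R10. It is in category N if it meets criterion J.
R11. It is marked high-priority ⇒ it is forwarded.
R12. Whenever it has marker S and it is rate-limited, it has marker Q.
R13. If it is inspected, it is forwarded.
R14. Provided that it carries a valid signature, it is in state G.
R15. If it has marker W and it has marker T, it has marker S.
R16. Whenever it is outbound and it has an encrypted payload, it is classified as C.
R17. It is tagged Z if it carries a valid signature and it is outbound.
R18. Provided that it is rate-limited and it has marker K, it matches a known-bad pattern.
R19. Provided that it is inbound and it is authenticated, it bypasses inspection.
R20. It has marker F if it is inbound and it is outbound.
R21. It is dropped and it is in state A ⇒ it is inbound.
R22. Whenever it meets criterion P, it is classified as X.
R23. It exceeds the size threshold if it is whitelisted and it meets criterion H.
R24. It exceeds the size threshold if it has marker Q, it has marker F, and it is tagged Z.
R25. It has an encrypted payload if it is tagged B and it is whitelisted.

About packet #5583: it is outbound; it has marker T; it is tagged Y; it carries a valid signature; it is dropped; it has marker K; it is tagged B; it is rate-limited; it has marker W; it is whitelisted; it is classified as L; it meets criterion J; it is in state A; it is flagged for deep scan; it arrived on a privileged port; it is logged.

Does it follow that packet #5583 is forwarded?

Yes

By R2 (it meets criterion J, it is flagged for deep scan, it has marker K): it is quarantined.
By R8 (it is whitelisted, it has marker K): it is fragmented.
By R15 (it has marker W, it has marker T): it has marker S.
By R17 (it carries a valid signature, it is outbound): it is tagged Z.
By R18 (it is rate-limited, it has marker K): it matches a known-bad pattern.
By R21 (it is dropped, it is in state A): it is inbound.
By R25 (it is tagged B, it is whitelisted): it has an encrypted payload.
By R3 (it has an encrypted payload): it is classified as D.
By R4 (it matches a known-bad pattern, it is fragmented, it is quarantined): it is in state V.
By R12 (it has marker S, it is rate-limited): it has marker Q.
By R20 (it is inbound, it is outbound): it has marker F.
By R24 (it has marker Q, it has marker F, it is tagged Z): it exceeds the size threshold.
By R1 (it is in state V): it satisfies condition E.
By R5 (it exceeds the size threshold, it is classified as D, it satisfies condition E): it originates from an untrusted subnet.
By R7 (it originates from an untrusted subnet): it is inspected.
By R13 (it is inspected): it is forwarded.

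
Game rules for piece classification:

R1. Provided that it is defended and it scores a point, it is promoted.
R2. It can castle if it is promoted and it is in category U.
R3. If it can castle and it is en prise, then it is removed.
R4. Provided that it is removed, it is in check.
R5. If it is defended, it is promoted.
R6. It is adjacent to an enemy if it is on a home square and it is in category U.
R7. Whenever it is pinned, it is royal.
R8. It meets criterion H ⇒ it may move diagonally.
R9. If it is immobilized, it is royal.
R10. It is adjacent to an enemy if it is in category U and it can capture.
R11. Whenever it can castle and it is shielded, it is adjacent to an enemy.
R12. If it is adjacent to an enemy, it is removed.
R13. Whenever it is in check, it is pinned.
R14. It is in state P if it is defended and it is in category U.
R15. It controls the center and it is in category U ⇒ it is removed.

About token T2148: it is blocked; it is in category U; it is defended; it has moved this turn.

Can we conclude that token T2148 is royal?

No

Forward chaining from the given facts derives: is promoted, is in state P, can castle.
Rules concluding "it is royal": R7 needs "it is pinned"; R9 needs "it is immobilized" — none of these are established.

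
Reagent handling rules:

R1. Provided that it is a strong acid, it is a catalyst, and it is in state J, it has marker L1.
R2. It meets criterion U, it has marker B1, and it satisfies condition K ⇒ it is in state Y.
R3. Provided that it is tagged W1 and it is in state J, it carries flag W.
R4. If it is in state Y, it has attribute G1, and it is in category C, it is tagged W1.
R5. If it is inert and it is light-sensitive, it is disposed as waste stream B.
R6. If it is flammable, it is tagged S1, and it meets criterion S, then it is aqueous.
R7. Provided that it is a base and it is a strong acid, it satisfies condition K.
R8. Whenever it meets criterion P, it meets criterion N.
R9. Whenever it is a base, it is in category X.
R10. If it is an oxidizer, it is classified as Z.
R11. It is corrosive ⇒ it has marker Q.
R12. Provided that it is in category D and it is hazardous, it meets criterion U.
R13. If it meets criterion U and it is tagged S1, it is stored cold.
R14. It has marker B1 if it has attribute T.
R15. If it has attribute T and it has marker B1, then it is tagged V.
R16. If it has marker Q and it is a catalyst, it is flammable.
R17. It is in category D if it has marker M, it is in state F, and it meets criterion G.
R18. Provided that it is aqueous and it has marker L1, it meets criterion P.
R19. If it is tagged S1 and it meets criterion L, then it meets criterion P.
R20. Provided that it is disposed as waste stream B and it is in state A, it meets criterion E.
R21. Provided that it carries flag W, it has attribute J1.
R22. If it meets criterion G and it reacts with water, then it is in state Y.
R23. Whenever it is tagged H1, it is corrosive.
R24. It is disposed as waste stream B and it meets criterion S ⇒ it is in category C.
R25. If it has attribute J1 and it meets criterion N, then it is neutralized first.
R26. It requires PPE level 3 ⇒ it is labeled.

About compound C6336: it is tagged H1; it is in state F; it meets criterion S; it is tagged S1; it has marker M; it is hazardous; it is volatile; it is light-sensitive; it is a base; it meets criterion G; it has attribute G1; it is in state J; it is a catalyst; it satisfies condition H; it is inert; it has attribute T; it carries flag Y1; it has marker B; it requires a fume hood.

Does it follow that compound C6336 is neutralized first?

No

Forward chaining from the given facts derives: is disposed as waste stream B, is in category X, has marker B1, is tagged V, is in category D, is corrosive, is in category C, has marker Q, meets criterion U, is stored cold, is flammable, is aqueous.
The only rule concluding "it is neutralized first" is R25, which needs "it has attribute J1"; that is never established.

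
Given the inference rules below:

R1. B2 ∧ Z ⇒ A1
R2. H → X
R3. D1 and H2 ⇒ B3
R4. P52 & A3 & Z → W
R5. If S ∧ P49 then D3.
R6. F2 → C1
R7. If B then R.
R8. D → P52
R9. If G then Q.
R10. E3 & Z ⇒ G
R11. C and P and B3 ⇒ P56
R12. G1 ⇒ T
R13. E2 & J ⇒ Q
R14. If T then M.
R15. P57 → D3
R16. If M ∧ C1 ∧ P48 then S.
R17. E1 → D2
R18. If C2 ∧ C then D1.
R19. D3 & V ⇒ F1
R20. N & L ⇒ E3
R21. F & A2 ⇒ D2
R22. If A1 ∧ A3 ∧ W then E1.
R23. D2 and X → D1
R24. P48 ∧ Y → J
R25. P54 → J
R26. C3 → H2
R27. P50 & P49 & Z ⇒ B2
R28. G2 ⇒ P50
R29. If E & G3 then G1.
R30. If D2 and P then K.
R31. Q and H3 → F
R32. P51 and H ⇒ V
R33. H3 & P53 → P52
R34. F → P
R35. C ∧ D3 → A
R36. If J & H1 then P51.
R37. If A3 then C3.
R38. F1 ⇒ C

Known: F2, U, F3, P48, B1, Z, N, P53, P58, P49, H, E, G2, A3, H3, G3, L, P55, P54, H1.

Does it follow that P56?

Yes

X  (by R2: H)
C1  (by R6: F2)
E3  (by R20: N, L)
J  (by R25: P54)
P50  (by R28: G2)
G1  (by R29: E, G3)
P52  (by R33: H3, P53)
P51  (by R36: J, H1)
C3  (by R37: A3)
W  (by R4: P52, A3, Z)
G  (by R10: E3, Z)
T  (by R12: G1)
M  (by R14: T)
S  (by R16: M, C1, P48)
H2  (by R26: C3)
B2  (by R27: P50, P49, Z)
V  (by R32: P51, H)
A1  (by R1: B2, Z)
D3  (by R5: S, P49)
Q  (by R9: G)
F1  (by R19: D3, V)
E1  (by R22: A1, A3, W)
F  (by R31: Q, H3)
P  (by R34: F)
C  (by R38: F1)
D2  (by R17: E1)
D1  (by R23: D2, X)
B3  (by R3: D1, H2)
P56  (by R11: C, P, B3)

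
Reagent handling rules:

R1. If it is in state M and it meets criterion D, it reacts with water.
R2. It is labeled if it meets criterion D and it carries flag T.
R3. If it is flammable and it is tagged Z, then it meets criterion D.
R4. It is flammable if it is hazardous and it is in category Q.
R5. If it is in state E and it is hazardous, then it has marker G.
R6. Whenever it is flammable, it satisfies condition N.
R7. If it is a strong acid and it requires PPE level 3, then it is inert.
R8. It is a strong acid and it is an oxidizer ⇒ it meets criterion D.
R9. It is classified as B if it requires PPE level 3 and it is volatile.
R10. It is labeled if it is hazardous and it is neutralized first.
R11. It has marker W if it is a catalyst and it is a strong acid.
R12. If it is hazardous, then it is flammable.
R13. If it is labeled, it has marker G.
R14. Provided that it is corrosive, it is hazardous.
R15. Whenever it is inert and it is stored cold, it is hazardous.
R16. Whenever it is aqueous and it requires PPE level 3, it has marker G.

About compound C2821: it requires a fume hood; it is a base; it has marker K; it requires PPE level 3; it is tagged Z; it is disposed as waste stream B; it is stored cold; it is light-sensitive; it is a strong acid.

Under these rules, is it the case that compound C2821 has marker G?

Forward chaining from the given facts derives: is inert, is hazardous, is flammable, meets criterion D, satisfies condition N.
Rules concluding "it has marker G": R5 needs "it is in state E"; R13 needs "it is labeled"; R16 needs "it is aqueous" — none of these are established.

No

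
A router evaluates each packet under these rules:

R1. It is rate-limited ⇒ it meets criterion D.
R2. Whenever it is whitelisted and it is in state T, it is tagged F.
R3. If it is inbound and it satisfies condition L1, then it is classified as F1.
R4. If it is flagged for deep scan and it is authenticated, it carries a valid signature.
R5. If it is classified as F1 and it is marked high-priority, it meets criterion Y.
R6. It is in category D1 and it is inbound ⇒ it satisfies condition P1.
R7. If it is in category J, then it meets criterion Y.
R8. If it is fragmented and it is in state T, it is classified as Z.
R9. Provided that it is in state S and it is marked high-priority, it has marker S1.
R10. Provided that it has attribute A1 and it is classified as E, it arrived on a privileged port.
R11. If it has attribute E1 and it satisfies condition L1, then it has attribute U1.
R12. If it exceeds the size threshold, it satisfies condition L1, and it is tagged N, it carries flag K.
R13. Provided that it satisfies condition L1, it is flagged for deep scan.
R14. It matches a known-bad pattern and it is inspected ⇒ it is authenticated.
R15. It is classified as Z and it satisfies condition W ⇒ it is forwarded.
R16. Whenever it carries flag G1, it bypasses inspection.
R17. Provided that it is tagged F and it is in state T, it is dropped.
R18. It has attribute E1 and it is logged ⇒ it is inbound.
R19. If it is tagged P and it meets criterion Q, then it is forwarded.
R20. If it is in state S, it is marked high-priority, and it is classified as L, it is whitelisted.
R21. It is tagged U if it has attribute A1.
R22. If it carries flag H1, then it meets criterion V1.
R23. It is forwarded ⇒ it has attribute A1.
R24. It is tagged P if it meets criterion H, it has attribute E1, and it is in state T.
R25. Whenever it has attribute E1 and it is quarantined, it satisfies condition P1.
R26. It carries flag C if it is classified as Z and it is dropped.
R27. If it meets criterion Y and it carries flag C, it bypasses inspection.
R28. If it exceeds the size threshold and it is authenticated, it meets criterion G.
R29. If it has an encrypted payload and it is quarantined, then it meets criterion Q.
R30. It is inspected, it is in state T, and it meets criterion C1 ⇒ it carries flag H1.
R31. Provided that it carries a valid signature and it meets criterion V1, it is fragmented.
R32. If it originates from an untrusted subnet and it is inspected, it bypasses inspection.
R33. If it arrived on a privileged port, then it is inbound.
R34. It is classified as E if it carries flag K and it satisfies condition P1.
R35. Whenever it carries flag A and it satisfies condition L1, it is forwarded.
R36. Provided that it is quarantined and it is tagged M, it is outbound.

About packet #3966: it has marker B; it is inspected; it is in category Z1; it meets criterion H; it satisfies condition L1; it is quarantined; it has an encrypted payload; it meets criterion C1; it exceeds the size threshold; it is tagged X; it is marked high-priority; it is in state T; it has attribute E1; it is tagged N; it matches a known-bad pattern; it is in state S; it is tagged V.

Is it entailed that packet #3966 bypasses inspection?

No

Forward chaining from the given facts derives: has marker S1, has attribute U1, carries flag K, is flagged for deep scan, is authenticated, is tagged P, satisfies condition P1, meets criterion G, meets criterion Q, carries flag H1, is classified as E, carries a valid signature, is forwarded, meets criterion V1, has attribute A1, is fragmented, is classified as Z, arrived on a privileged port, is tagged U, is inbound, is classified as F1, meets criterion Y.
Rules concluding "it bypasses inspection": R16 needs "it carries flag G1"; R27 needs "it carries flag C"; R32 needs "it originates from an untrusted subnet" — none of these are established.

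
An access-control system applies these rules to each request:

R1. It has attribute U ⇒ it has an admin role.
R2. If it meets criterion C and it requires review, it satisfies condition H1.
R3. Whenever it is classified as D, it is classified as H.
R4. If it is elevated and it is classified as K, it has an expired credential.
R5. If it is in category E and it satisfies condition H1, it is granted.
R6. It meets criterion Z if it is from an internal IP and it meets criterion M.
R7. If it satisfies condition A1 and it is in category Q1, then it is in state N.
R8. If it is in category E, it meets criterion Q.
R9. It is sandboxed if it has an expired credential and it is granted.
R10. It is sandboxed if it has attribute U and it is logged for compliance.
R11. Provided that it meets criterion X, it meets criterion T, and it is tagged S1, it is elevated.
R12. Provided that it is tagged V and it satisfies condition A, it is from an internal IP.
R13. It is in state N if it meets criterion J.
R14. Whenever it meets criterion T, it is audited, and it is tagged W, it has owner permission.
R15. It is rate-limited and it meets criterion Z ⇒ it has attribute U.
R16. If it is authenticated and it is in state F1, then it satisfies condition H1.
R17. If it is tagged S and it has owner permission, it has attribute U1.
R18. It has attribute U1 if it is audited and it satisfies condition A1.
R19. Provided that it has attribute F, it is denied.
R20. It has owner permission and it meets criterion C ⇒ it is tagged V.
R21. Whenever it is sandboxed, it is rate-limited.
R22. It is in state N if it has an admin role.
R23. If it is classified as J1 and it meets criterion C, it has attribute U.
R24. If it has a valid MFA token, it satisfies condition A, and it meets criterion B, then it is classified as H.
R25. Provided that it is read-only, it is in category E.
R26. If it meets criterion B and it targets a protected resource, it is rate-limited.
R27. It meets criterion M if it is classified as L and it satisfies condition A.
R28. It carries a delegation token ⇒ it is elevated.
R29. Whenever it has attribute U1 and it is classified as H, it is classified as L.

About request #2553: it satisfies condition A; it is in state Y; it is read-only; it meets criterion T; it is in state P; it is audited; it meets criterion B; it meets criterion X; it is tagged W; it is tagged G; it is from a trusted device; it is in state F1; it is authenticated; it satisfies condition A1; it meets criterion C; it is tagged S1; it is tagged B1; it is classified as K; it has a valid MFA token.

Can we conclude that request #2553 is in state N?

By R11 (it meets criterion X, it meets criterion T, it is tagged S1): it is elevated.
By R14 (it meets criterion T, it is audited, it is tagged W): it has owner permission.
By R16 (it is authenticated, it is in state F1): it satisfies condition H1.
By R18 (it is audited, it satisfies condition A1): it has attribute U1.
By R20 (it has owner permission, it meets criterion C): it is tagged V.
By R24 (it has a valid MFA token, it satisfies condition A, it meets criterion B): it is classified as H.
By R25 (it is read-only): it is in category E.
By R29 (it has attribute U1, it is classified as H): it is classified as L.
By R4 (it is elevated, it is classified as K): it has an expired credential.
By R5 (it is in category E, it satisfies condition H1): it is granted.
By R9 (it has an expired credential, it is granted): it is sandboxed.
By R12 (it is tagged V, it satisfies condition A): it is from an internal IP.
By R21 (it is sandboxed): it is rate-limited.
By R27 (it is classified as L, it satisfies condition A): it meets criterion M.
By R6 (it is from an internal IP, it meets criterion M): it meets criterion Z.
By R15 (it is rate-limited, it meets criterion Z): it has attribute U.
By R1 (it has attribute U): it has an admin role.
By R22 (it has an admin role): it is in state N.

Yes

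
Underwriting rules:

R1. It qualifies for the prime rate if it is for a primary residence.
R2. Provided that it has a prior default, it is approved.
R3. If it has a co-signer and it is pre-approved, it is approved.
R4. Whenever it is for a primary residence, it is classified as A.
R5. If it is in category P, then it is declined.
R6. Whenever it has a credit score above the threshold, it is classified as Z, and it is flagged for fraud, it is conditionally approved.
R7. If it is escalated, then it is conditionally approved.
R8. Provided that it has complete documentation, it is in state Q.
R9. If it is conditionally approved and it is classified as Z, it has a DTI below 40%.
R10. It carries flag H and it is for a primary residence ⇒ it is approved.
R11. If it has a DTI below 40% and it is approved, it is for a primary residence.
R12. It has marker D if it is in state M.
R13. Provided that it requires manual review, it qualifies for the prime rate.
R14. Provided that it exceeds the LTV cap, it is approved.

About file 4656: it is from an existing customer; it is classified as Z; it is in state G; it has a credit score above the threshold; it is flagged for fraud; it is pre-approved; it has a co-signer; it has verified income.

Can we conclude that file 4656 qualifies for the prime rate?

Yes

By R3 (it has a co-signer, it is pre-approved): it is approved.
By R6 (it has a credit score above the threshold, it is classified as Z, it is flagged for fraud): it is conditionally approved.
By R9 (it is conditionally approved, it is classified as Z): it has a DTI below 40%.
By R11 (it has a DTI below 40%, it is approved): it is for a primary residence.
By R1 (it is for a primary residence): it qualifies for the prime rate.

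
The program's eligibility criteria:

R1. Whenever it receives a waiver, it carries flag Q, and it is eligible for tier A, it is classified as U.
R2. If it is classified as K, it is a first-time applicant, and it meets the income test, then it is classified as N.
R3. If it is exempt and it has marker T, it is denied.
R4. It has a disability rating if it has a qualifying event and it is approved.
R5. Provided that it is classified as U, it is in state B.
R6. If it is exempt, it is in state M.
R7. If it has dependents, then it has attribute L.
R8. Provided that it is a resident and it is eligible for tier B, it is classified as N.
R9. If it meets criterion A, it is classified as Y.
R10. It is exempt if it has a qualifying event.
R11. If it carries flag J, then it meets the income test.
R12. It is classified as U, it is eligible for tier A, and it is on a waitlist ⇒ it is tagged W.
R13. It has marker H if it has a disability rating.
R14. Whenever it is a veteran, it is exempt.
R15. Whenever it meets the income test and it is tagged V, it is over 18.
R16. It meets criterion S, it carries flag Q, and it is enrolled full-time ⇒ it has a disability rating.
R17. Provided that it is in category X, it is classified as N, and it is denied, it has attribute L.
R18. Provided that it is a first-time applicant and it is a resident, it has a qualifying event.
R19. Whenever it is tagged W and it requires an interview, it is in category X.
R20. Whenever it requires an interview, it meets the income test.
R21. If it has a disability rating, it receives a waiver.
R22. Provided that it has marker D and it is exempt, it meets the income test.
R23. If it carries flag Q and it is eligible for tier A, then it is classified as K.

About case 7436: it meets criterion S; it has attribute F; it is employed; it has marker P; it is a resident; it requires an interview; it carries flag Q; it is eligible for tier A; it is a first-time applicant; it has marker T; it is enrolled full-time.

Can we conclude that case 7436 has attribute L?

Forward chaining from the given facts derives: has a disability rating, has a qualifying event, meets the income test, receives a waiver, is classified as K, is classified as U, is classified as N, is in state B, is exempt, has marker H, is denied, is in state M.
Rules concluding "it has attribute L": R7 needs "it has dependents"; R17 needs "it is in category X" — none of these are established.

No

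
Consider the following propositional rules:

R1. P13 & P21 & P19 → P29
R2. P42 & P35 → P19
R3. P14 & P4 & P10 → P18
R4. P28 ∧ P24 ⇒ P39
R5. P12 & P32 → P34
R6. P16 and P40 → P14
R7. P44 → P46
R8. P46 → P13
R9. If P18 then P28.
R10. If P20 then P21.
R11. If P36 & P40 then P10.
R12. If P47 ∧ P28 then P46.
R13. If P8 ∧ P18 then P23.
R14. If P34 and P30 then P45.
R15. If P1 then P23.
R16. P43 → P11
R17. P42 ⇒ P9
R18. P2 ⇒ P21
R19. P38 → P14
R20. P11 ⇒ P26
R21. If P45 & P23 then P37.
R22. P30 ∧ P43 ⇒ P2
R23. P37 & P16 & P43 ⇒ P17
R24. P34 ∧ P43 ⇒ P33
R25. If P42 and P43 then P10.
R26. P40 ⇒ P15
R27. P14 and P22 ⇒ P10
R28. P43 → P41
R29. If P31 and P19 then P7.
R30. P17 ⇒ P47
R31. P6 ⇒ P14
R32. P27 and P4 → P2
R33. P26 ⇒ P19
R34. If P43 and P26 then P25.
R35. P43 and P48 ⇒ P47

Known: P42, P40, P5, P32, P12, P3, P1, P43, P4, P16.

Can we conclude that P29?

Forward chaining from the given facts derives: P34, P14, P23, P11, P9, P26, P33, P10, P15, P41, P19, P25, P18, P28.
The only rule concluding P29 is R1, which needs P13; that is never established.

No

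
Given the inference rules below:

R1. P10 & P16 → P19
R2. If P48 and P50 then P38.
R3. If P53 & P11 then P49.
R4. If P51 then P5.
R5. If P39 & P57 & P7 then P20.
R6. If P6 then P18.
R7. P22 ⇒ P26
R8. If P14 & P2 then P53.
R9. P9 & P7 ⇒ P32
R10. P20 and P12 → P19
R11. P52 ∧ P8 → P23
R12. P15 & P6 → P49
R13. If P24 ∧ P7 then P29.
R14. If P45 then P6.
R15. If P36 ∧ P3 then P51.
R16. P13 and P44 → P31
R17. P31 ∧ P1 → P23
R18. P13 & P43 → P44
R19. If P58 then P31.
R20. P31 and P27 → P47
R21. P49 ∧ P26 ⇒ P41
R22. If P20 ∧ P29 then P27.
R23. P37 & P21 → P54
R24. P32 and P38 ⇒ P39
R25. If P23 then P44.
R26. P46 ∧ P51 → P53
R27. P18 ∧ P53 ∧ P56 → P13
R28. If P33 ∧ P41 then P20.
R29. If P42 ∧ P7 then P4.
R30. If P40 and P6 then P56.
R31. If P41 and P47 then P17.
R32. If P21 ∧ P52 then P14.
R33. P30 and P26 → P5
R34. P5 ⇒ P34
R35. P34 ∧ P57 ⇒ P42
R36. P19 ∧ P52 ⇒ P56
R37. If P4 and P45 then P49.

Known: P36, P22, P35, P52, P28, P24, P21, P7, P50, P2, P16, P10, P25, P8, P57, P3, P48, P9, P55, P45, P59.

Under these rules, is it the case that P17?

Yes

P19  (by R1: P10, P16)
P38  (by R2: P48, P50)
P26  (by R7: P22)
P32  (by R9: P9, P7)
P23  (by R11: P52, P8)
P29  (by R13: P24, P7)
P6  (by R14: P45)
P51  (by R15: P36, P3)
P39  (by R24: P32, P38)
P44  (by R25: P23)
P14  (by R32: P21, P52)
P56  (by R36: P19, P52)
P5  (by R4: P51)
P20  (by R5: P39, P57, P7)
P18  (by R6: P6)
P53  (by R8: P14, P2)
P27  (by R22: P20, P29)
P13  (by R27: P18, P53, P56)
P34  (by R34: P5)
P42  (by R35: P34, P57)
P31  (by R16: P13, P44)
P47  (by R20: P31, P27)
P4  (by R29: P42, P7)
P49  (by R37: P4, P45)
P41  (by R21: P49, P26)
P17  (by R31: P41, P47)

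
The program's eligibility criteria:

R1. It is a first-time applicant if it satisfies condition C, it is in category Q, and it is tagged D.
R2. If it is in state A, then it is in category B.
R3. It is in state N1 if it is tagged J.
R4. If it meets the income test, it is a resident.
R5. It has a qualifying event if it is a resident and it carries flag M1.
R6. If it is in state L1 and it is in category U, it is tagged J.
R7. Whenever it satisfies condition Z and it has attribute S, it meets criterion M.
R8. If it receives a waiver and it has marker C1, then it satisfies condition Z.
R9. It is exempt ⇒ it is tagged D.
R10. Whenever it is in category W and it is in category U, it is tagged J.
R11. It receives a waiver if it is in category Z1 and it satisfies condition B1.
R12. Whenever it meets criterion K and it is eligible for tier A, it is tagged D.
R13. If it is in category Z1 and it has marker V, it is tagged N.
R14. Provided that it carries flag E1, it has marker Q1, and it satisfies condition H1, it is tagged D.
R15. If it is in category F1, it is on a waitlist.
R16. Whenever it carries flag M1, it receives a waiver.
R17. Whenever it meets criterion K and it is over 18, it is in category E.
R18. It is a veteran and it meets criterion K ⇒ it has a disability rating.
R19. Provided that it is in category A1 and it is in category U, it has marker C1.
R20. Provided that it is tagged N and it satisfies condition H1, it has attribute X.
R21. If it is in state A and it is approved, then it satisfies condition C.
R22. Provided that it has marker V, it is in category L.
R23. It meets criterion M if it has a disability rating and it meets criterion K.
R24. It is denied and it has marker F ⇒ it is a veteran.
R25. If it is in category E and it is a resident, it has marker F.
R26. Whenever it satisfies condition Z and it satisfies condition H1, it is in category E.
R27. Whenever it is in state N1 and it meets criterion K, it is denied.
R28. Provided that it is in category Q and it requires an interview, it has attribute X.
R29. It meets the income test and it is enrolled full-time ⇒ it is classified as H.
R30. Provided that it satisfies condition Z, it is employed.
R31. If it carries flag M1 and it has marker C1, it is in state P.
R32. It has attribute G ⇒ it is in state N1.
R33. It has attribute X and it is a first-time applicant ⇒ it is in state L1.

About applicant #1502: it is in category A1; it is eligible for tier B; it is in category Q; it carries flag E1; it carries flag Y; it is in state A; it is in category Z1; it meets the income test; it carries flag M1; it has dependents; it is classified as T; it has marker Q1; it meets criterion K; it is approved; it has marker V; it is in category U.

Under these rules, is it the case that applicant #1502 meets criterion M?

Forward chaining from the given facts derives: is in category B, is a resident, has a qualifying event, is tagged N, receives a waiver, has marker C1, satisfies condition C, is in category L, is in state P, satisfies condition Z, is employed.
Rules concluding "it meets criterion M": R7 needs "it has attribute S"; R23 needs "it has a disability rating" — none of these are established.

No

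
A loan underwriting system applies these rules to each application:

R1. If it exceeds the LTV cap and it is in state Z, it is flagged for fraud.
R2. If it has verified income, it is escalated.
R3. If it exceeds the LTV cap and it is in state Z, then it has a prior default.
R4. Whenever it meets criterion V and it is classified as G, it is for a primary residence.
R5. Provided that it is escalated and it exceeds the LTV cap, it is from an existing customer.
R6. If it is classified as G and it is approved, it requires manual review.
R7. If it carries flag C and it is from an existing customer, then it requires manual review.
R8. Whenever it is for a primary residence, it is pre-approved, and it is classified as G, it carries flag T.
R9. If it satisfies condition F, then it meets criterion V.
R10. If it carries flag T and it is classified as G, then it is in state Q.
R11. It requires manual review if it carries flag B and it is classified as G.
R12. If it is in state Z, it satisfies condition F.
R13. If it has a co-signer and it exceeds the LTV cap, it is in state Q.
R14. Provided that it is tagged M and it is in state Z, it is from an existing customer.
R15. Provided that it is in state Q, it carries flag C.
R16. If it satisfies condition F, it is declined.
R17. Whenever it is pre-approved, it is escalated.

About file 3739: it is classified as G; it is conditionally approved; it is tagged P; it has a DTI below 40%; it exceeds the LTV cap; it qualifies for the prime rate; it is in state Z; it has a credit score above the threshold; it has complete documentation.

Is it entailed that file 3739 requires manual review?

No

Forward chaining from the given facts derives: is flagged for fraud, has a prior default, satisfies condition F, is declined, meets criterion V, is for a primary residence.
Rules concluding "it requires manual review": R6 needs "it is approved"; R7 needs "it carries flag C"; R11 needs "it carries flag B" — none of these are established.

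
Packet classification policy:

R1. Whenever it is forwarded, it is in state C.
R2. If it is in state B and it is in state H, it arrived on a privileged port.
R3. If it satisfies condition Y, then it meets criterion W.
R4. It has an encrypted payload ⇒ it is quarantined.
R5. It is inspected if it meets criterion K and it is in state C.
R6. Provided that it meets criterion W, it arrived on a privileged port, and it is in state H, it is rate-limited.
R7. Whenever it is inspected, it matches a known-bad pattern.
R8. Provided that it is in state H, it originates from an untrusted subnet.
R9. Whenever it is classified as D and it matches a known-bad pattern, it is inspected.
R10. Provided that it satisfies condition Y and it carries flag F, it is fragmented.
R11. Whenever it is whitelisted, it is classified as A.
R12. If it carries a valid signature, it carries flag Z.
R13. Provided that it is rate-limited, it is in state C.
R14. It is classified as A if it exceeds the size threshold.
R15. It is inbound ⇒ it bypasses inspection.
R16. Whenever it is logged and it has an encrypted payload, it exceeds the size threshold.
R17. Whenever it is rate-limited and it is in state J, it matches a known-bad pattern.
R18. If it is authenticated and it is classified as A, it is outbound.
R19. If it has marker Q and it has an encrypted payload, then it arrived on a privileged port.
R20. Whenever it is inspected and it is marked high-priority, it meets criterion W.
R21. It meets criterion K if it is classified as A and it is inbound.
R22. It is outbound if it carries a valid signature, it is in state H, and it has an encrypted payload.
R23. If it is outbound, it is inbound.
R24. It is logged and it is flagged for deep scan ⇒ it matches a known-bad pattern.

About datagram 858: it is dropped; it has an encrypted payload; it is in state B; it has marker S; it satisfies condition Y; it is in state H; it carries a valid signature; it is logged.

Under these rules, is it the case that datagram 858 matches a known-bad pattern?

By R2 (it is in state B, it is in state H): it arrived on a privileged port.
By R3 (it satisfies condition Y): it meets criterion W.
By R6 (it meets criterion W, it arrived on a privileged port, it is in state H): it is rate-limited.
By R13 (it is rate-limited): it is in state C.
By R16 (it is logged, it has an encrypted payload): it exceeds the size threshold.
By R22 (it carries a valid signature, it is in state H, it has an encrypted payload): it is outbound.
By R23 (it is outbound): it is inbound.
By R14 (it exceeds the size threshold): it is classified as A.
By R21 (it is classified as A, it is inbound): it meets criterion K.
By R5 (it meets criterion K, it is in state C): it is inspected.
By R7 (it is inspected): it matches a known-bad pattern.

Yes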